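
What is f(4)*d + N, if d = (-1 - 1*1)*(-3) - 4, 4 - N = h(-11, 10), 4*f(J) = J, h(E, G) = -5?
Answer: 11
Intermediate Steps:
f(J) = J/4
N = 9 (N = 4 - 1*(-5) = 4 + 5 = 9)
d = 2 (d = (-1 - 1)*(-3) - 4 = -2*(-3) - 4 = 6 - 4 = 2)
f(4)*d + N = ((¼)*4)*2 + 9 = 1*2 + 9 = 2 + 9 = 11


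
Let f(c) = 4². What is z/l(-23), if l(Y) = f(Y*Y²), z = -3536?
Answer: -221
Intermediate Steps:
f(c) = 16
l(Y) = 16
z/l(-23) = -3536/16 = -3536*1/16 = -221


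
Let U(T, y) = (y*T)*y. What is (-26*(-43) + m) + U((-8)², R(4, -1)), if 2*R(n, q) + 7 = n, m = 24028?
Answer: 25290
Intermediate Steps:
R(n, q) = -7/2 + n/2
U(T, y) = T*y² (U(T, y) = (T*y)*y = T*y²)
(-26*(-43) + m) + U((-8)², R(4, -1)) = (-26*(-43) + 24028) + (-8)²*(-7/2 + (½)*4)² = (1118 + 24028) + 64*(-7/2 + 2)² = 25146 + 64*(-3/2)² = 25146 + 64*(9/4) = 25146 + 144 = 25290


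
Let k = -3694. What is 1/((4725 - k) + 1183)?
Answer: 1/9602 ≈ 0.00010414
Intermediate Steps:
1/((4725 - k) + 1183) = 1/((4725 - 1*(-3694)) + 1183) = 1/((4725 + 3694) + 1183) = 1/(8419 + 1183) = 1/9602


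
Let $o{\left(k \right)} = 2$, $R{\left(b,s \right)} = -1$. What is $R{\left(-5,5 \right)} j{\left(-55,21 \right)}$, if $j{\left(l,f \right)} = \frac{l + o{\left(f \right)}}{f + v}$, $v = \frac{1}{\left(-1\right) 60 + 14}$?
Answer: $\frac{2438}{965} \approx 2.5264$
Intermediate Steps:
$v = - \frac{1}{46}$ ($v = \frac{1}{-60 + 14} = \frac{1}{-46} = - \frac{1}{46} \approx -0.021739$)
$j{\left(l,f \right)} = \frac{2 + l}{- \frac{1}{46} + f}$ ($j{\left(l,f \right)} = \frac{l + 2}{f - \frac{1}{46}} = \frac{2 + l}{- \frac{1}{46} + f}$)
$R{\left(-5,5 \right)} j{\left(-55,21 \right)} = - \frac{46 \left(2 - 55\right)}{-1 + 46 \cdot 21} = - \frac{46 \left(-53\right)}{-1 + 966} = - \frac{46 \left(-53\right)}{965} = \left(-1\right) \left(- \frac{2438}{965}\right) = \frac{2438}{965}$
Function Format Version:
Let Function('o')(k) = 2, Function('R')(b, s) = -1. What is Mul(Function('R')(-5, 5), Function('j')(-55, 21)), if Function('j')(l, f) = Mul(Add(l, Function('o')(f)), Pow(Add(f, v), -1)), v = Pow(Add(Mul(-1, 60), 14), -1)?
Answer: Rational(2438, 965) ≈ 2.5264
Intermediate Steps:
v = Rational(-1, 46) (v = Pow(Add(-60, 14), -1) = Pow(-46, -1) = Rational(-1, 46) ≈ -0.021739)
Function('j')(l, f) = Mul(Pow(Add(Rational(-1, 46), f), -1), Add(2, l)) (Function('j')(l, f) = Mul(Add(l, 2), Pow(Add(f, Rational(-1, 46)), -1)) = Mul(Add(2, l), Pow(Add(Rational(-1, 46), f), -1)) = Mul(Pow(Add(Rational(-1, 46), f), -1), Add(2, l)))
Mul(Function('R')(-5, 5), Function('j')(-55, 21)) = Mul(-1, Mul(46, Pow(Add(-1, Mul(46, 21)), -1), Add(2, -55))) = Mul(-1, Mul(46, Pow(Add(-1, 966), -1), -53)) = Mul(-1, Mul(46, Pow(965, -1), -53)) = Mul(-1, Mul(46, Rational(1, 965), -53)) = Mul(-1, Rational(-2438, 965)) = Rational(2438, 965)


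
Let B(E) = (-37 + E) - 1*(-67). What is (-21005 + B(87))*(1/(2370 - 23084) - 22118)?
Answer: 4784942130332/10357 ≈ 4.6200e+8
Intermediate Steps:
B(E) = 30 + E (B(E) = (-37 + E) + 67 = 30 + E)
(-21005 + B(87))*(1/(2370 - 23084) - 22118) = (-21005 + (30 + 87))*(1/(2370 - 23084) - 22118) = (-21005 + 117)*(1/(-20714) - 22118) = -20888*(-1/20714 - 22118) = -20888*(-458152253/20714) = 4784942130332/10357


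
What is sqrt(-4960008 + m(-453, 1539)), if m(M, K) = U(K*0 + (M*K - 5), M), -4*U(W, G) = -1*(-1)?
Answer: I*sqrt(19840033)/2 ≈ 2227.1*I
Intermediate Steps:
U(W, G) = -1/4 (U(W, G) = -(-1)*(-1)/4 = -1/4*1 = -1/4)
m(M, K) = -1/4
sqrt(-4960008 + m(-453, 1539)) = sqrt(-4960008 - 1/4) = sqrt(-19840033/4) = I*sqrt(19840033)/2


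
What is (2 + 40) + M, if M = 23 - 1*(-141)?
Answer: 206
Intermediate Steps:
M = 164 (M = 23 + 141 = 164)
(2 + 40) + M = (2 + 40) + 164 = 42 + 164 = 206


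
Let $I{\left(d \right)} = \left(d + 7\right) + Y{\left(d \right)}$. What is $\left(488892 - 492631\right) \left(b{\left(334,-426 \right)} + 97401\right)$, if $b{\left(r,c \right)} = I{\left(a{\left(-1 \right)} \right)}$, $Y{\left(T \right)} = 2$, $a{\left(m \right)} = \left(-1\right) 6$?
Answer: $-364193556$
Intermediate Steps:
$a{\left(m \right)} = -6$
$I{\left(d \right)} = 9 + d$ ($I{\left(d \right)} = \left(d + 7\right) + 2 = \left(7 + d\right) + 2 = 9 + d$)
$b{\left(r,c \right)} = 3$ ($b{\left(r,c \right)} = 9 - 6 = 3$)
$\left(488892 - 492631\right) \left(b{\left(334,-426 \right)} + 97401\right) = \left(488892 - 492631\right) \left(3 + 97401\right) = \left(-3739\right) 97404 = -364193556$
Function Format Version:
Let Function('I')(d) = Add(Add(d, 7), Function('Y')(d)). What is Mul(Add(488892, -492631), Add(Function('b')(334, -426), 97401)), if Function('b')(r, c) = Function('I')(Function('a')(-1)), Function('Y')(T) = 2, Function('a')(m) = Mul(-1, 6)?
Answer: -364193556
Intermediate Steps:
Function('a')(m) = -6
Function('I')(d) = Add(9, d) (Function('I')(d) = Add(Add(d, 7), 2) = Add(Add(7, d), 2) = Add(9, d))
Function('b')(r, c) = 3 (Function('b')(r, c) = Add(9, -6) = 3)
Mul(Add(488892, -492631), Add(Function('b')(334, -426), 97401)) = Mul(Add(488892, -492631), Add(3, 97401)) = Mul(-3739, 97404) = -364193556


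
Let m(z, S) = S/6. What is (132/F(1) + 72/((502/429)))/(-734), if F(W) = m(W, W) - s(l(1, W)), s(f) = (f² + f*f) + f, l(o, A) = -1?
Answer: 60786/460585 ≈ 0.13198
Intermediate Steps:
s(f) = f + 2*f² (s(f) = (f² + f²) + f = 2*f² + f = f + 2*f²)
m(z, S) = S/6 (m(z, S) = S*(⅙) = S/6)
F(W) = -1 + W/6 (F(W) = W/6 - (-1)*(1 + 2*(-1)) = W/6 - (-1)*(1 - 2) = W/6 - (-1)*(-1) = W/6 - 1*1 = W/6 - 1 = -1 + W/6)
(132/F(1) + 72/((502/429)))/(-734) = (132/(-1 + (⅙)*1) + 72/((502/429)))/(-734) = (132/(-1 + ⅙) + 72/((502*(1/429))))*(-1/734) = (132/(-⅚) + 72/(502/429))*(-1/734) = (132*(-6/5) + 72*(429/502))*(-1/734) = (-792/5 + 15444/251)*(-1/734) = -121572/1255*(-1/734) = 60786/460585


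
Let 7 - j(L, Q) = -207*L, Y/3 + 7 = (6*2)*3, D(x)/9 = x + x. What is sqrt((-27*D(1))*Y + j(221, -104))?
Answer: 4*sqrt(217) ≈ 58.924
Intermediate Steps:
D(x) = 18*x (D(x) = 9*(x + x) = 9*(2*x) = 18*x)
Y = 87 (Y = -21 + 3*((6*2)*3) = -21 + 3*(12*3) = -21 + 3*36 = -21 + 108 = 87)
j(L, Q) = 7 + 207*L (j(L, Q) = 7 - (-207)*L = 7 + 207*L)
sqrt((-27*D(1))*Y + j(221, -104)) = sqrt(-486*87 + (7 + 207*221)) = sqrt(-27*18*87 + (7 + 45747)) = sqrt(-486*87 + 45754) = sqrt(-42282 + 45754) = sqrt(3472) = 4*sqrt(217)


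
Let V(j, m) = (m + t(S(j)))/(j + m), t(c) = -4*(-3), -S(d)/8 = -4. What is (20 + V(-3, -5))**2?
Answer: 23409/64 ≈ 365.77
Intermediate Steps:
S(d) = 32 (S(d) = -8*(-4) = 32)
t(c) = 12
V(j, m) = (12 + m)/(j + m) (V(j, m) = (m + 12)/(j + m) = (12 + m)/(j + m))
(20 + V(-3, -5))**2 = (20 + (12 - 5)/(-3 - 5))**2 = (20 + 7/(-8))**2 = (20 - 1/8*7)**2 = (20 - 7/8)**2 = (153/8)**2 = 23409/64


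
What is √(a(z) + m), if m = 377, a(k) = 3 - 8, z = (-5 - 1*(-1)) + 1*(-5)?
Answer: 2*√93 ≈ 19.287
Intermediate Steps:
z = -9 (z = (-5 + 1) - 5 = -4 - 5 = -9)
a(k) = -5
√(a(z) + m) = √(-5 + 377) = √372 = 2*√93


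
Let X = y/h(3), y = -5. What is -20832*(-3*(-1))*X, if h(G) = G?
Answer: 104160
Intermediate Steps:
X = -5/3 ≈ -1.6667
-20832*(-3*(-1))*X = -20832*(-3*(-1))*(-5)/3 = -62496*(-5)/3 = -20832*(-5) = 104160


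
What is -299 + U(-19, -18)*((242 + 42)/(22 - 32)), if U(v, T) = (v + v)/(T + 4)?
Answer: -13163/35 ≈ -376.09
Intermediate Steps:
U(v, T) = 2*v/(4 + T) (U(v, T) = (2*v)/(4 + T) = 2*v/(4 + T))
-299 + U(-19, -18)*((242 + 42)/(22 - 32)) = -299 + (2*(-19)/(4 - 18))*((242 + 42)/(22 - 32)) = -299 + (2*(-19)/(-14))*(284/(-10)) = -299 + (2*(-19)*(-1/14))*(284*(-⅒)) = -299 + (19/7)*(-142/5) = -299 - 2698/35 = -13163/35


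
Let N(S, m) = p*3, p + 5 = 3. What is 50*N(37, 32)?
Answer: -300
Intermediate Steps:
p = -2 (p = -5 + 3 = -2)
N(S, m) = -6 (N(S, m) = -2*3 = -6)
50*N(37, 32) = 50*(-6) = -300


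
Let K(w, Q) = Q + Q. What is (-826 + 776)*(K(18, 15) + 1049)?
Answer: -53950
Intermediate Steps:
K(w, Q) = 2*Q
(-826 + 776)*(K(18, 15) + 1049) = (-826 + 776)*(2*15 + 1049) = -50*(30 + 1049) = -50*1079 = -53950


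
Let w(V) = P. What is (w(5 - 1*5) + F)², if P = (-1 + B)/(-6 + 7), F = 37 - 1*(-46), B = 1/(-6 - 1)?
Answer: 328329/49 ≈ 6700.6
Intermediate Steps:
B = -⅐ (B = 1/(-7) = -⅐ ≈ -0.14286)
F = 83 (F = 37 + 46 = 83)
P = -8/7 (P = (-1 - ⅐)/(-6 + 7) = -8/7/1 = -8/7*1 = -8/7 ≈ -1.1429)
w(V) = -8/7
(w(5 - 1*5) + F)² = (-8/7 + 83)² = (573/7)² = 328329/49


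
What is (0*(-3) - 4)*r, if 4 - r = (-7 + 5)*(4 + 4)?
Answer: -80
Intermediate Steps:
r = 20 (r = 4 - (-7 + 5)*(4 + 4) = 4 - (-2)*8 = 4 - 1*(-16) = 4 + 16 = 20)
(0*(-3) - 4)*r = (0*(-3) - 4)*20 = (0 - 4)*20 = -4*20 = -80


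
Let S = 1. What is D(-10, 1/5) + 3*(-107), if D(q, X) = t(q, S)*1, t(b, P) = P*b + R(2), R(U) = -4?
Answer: -335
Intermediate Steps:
t(b, P) = -4 + P*b (t(b, P) = P*b - 4 = -4 + P*b)
D(q, X) = -4 + q (D(q, X) = (-4 + 1*q)*1 = (-4 + q)*1 = -4 + q)
D(-10, 1/5) + 3*(-107) = (-4 - 10) + 3*(-107) = -14 - 321 = -335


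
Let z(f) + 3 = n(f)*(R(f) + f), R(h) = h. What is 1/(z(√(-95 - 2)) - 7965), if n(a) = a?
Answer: -1/8162 ≈ -0.00012252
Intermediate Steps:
z(f) = -3 + 2*f² (z(f) = -3 + f*(f + f) = -3 + f*(2*f) = -3 + 2*f²)
1/(z(√(-95 - 2)) - 7965) = 1/((-3 + 2*(√(-95 - 2))²) - 7965) = 1/((-3 + 2*(√(-97))²) - 7965) = 1/((-3 + 2*(I*√97)²) - 7965) = 1/((-3 + 2*(-97)) - 7965) = 1/((-3 - 194) - 7965) = 1/(-197 - 7965) = 1/(-8162) = -1/8162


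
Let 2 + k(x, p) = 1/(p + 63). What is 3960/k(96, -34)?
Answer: -38280/19 ≈ -2014.7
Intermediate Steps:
k(x, p) = -2 + 1/(63 + p) (k(x, p) = -2 + 1/(p + 63) = -2 + 1/(63 + p))
3960/k(96, -34) = 3960/(((-125 - 2*(-34))/(63 - 34))) = 3960/(((-125 + 68)/29)) = 3960/(((1/29)*(-57))) = 3960/(-57/29) = 3960*(-29/57) = -38280/19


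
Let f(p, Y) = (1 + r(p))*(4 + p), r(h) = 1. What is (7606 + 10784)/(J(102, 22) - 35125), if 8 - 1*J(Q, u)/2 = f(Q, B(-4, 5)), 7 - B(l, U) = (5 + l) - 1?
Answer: -18390/35533 ≈ -0.51755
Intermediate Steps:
B(l, U) = 3 - l (B(l, U) = 7 - ((5 + l) - 1) = 7 - (4 + l) = 7 + (-4 - l) = 3 - l)
f(p, Y) = 8 + 2*p (f(p, Y) = (1 + 1)*(4 + p) = 2*(4 + p) = 8 + 2*p)
J(Q, u) = -4*Q (J(Q, u) = 16 - 2*(8 + 2*Q) = 16 + (-16 - 4*Q) = -4*Q)
(7606 + 10784)/(J(102, 22) - 35125) = (7606 + 10784)/(-4*102 - 35125) = 18390/(-408 - 35125) = 18390/(-35533) = 18390*(-1/35533) = -18390/35533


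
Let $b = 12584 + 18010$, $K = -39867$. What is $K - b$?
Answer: $-70461$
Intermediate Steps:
$b = 30594$
$K - b = -39867 - 30594 = -70461$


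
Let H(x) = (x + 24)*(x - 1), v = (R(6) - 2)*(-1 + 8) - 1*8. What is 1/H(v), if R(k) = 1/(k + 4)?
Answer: -100/6021 ≈ -0.016609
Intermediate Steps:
R(k) = 1/(4 + k)
v = -213/10 (v = (1/(4 + 6) - 2)*(-1 + 8) - 1*8 = (1/10 - 2)*7 - 8 = (⅒ - 2)*7 - 8 = -19/10*7 - 8 = -133/10 - 8 = -213/10 ≈ -21.300)
H(x) = (-1 + x)*(24 + x) (H(x) = (24 + x)*(-1 + x) = (-1 + x)*(24 + x))
1/H(v) = 1/(-24 + (-213/10)² + 23*(-213/10)) = 1/(-24 + 45369/100 - 4899/10) = 1/(-6021/100) = -100/6021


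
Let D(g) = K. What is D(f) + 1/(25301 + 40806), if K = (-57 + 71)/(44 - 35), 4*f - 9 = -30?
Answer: 925507/594963 ≈ 1.5556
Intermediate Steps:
f = -21/4 (f = 9/4 + (¼)*(-30) = 9/4 - 15/2 = -21/4 ≈ -5.2500)
K = 14/9 ≈ 1.5556
D(g) = 14/9
D(f) + 1/(25301 + 40806) = 14/9 + 1/(25301 + 40806) = 14/9 + 1/66107 = 925507/594963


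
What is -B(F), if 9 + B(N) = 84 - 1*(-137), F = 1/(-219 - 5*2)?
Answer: -212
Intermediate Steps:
F = -1/229 (F = 1/(-219 - 10) = 1/(-229) = -1/229 ≈ -0.0043668)
B(N) = 212 (B(N) = -9 + (84 - 1*(-137)) = -9 + (84 + 137) = -9 + 221 = 212)
-B(F) = -1*212 = -212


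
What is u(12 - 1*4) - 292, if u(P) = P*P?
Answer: -228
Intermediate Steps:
u(P) = P²
u(12 - 1*4) - 292 = (12 - 1*4)² - 292 = (12 - 4)² - 292 = 8² - 292 = 64 - 292 = -228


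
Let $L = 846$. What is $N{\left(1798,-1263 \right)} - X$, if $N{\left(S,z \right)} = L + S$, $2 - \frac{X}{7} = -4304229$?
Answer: $-30126973$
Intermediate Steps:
$X = 30129617$ ($X = 14 - -30129603 = 14 + 30129603 = 30129617$)
$N{\left(S,z \right)} = 846 + S$
$N{\left(1798,-1263 \right)} - X = \left(846 + 1798\right) - 30129617 = 2644 - 30129617 = -30126973$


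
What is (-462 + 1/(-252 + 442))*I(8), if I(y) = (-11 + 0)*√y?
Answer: 965569*√2/95 ≈ 14374.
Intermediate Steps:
I(y) = -11*√y
(-462 + 1/(-252 + 442))*I(8) = (-462 + 1/(-252 + 442))*(-22*√2) = (-462 + 1/190)*(-22*√2) = -(-965569)*√2/95 = 965569*√2/95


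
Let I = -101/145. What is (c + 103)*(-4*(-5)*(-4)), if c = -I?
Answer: -240576/29 ≈ -8295.7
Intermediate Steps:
I = -101/145 (I = -101*1/145 = -101/145 ≈ -0.69655)
c = 101/145 (c = -1*(-101/145) = 101/145 ≈ 0.69655)
(c + 103)*(-4*(-5)*(-4)) = (101/145 + 103)*(-4*(-5)*(-4)) = 15036*(20*(-4))/145 = (15036/145)*(-80) = -240576/29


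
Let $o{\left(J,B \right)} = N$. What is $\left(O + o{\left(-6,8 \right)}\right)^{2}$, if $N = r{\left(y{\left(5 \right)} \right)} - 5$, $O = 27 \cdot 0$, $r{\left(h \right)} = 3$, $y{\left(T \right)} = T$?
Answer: $4$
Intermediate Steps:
$O = 0$
$N = -2$ ($N = 3 - 5 = -2$)
$o{\left(J,B \right)} = -2$
$\left(O + o{\left(-6,8 \right)}\right)^{2} = \left(0 - 2\right)^{2} = \left(-2\right)^{2} = 4$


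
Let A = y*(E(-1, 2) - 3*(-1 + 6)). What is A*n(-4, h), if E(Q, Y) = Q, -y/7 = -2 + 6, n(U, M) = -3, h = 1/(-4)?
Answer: -1344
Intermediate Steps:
h = -1/4 (h = 1*(-1/4) = -1/4 ≈ -0.25000)
y = -28 (y = -7*(-2 + 6) = -7*4 = -28)
A = 448 (A = -28*(-1 - 3*(-1 + 6)) = -28*(-1 - 3*5) = -28*(-1 - 15) = -28*(-16) = 448)
A*n(-4, h) = 448*(-3) = -1344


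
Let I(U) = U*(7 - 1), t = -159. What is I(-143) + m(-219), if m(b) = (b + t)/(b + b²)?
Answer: -6827169/7957 ≈ -858.01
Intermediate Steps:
m(b) = (-159 + b)/(b + b²) (m(b) = (b - 159)/(b + b²) = (-159 + b)/(b + b²))
I(U) = 6*U (I(U) = U*6 = 6*U)
I(-143) + m(-219) = 6*(-143) + (-159 - 219)/((-219)*(1 - 219)) = -858 - 1/219*(-378)/(-218) = -858 - 1/219*(-1/218)*(-378) = -858 - 63/7957 = -6827169/7957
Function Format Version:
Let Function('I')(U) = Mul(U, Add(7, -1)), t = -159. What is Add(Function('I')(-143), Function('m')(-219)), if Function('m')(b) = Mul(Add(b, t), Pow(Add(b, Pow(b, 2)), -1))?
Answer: Rational(-6827169, 7957) ≈ -858.01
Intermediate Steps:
Function('m')(b) = Mul(Pow(Add(b, Pow(b, 2)), -1), Add(-159, b)) (Function('m')(b) = Mul(Add(b, -159), Pow(Add(b, Pow(b, 2)), -1)) = Mul(Add(-159, b), Pow(Add(b, Pow(b, 2)), -1)) = Mul(Pow(Add(b, Pow(b, 2)), -1), Add(-159, b)))
Function('I')(U) = Mul(6, U) (Function('I')(U) = Mul(U, 6) = Mul(6, U))
Add(Function('I')(-143), Function('m')(-219)) = Add(Mul(6, -143), Mul(Pow(-219, -1), Pow(Add(1, -219), -1), Add(-159, -219))) = Add(-858, Mul(Rational(-1, 219), Pow(-218, -1), -378)) = Add(-858, Mul(Rational(-1, 219), Rational(-1, 218), -378)) = Add(-858, Rational(-63, 7957)) = Rational(-6827169, 7957)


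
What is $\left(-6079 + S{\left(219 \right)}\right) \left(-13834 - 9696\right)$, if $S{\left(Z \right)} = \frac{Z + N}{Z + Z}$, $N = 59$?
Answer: $\frac{31322241860}{219} \approx 1.4302 \cdot 10^{8}$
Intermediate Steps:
$S{\left(Z \right)} = \frac{59 + Z}{2 Z}$ ($S{\left(Z \right)} = \frac{Z + 59}{Z + Z} = \frac{59 + Z}{2 Z}$)
$\left(-6079 + S{\left(219 \right)}\right) \left(-13834 - 9696\right) = \left(-6079 + \frac{59 + 219}{2 \cdot 219}\right) \left(-13834 - 9696\right) = \left(-6079 + \frac{1}{2} \cdot \frac{1}{219} \cdot 278\right) \left(-23530\right) = \left(-6079 + \frac{139}{219}\right) \left(-23530\right) = \left(- \frac{1331162}{219}\right) \left(-23530\right) = \frac{31322241860}{219}$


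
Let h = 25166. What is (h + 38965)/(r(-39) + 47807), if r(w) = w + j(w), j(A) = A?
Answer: 64131/47729 ≈ 1.3436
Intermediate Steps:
r(w) = 2*w (r(w) = w + w = 2*w)
(h + 38965)/(r(-39) + 47807) = (25166 + 38965)/(2*(-39) + 47807) = 64131/(-78 + 47807) = 64131/47729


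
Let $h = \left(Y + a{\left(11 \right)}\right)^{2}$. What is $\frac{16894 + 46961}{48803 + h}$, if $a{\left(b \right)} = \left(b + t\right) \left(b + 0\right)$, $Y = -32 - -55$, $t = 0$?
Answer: $\frac{63855}{69539} \approx 0.91826$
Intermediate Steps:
$Y = 23$ ($Y = -32 + 55 = 23$)
$a{\left(b \right)} = b^{2}$ ($a{\left(b \right)} = \left(b + 0\right) \left(b + 0\right) = b b = b^{2}$)
$h = 20736$ ($h = \left(23 + 11^{2}\right)^{2} = \left(23 + 121\right)^{2} = 144^{2} = 20736$)
$\frac{16894 + 46961}{48803 + h} = \frac{16894 + 46961}{48803 + 20736} = \frac{63855}{69539}$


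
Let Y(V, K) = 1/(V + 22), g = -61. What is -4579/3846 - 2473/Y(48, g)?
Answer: -665785639/3846 ≈ -1.7311e+5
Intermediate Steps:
Y(V, K) = 1/(22 + V)
-4579/3846 - 2473/Y(48, g) = -4579/3846 - 2473/(1/(22 + 48)) = -4579*1/3846 - 2473/(1/70) = -4579/3846 - 2473/1/70 = -4579/3846 - 2473*70 = -4579/3846 - 173110 = -665785639/3846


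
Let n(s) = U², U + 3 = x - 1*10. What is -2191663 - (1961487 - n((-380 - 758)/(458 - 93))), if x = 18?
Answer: -4153125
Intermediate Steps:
U = 5 (U = -3 + (18 - 1*10) = -3 + (18 - 10) = -3 + 8 = 5)
n(s) = 25 (n(s) = 5² = 25)
-2191663 - (1961487 - n((-380 - 758)/(458 - 93))) = -2191663 - (1961487 - 1*25) = -2191663 - (1961487 - 25) = -2191663 - 1*1961462 = -2191663 - 1961462 = -4153125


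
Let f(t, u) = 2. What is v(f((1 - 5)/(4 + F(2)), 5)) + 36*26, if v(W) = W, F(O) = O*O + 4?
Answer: 938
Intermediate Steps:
F(O) = 4 + O² (F(O) = O² + 4 = 4 + O²)
v(f((1 - 5)/(4 + F(2)), 5)) + 36*26 = 2 + 36*26 = 2 + 936 = 938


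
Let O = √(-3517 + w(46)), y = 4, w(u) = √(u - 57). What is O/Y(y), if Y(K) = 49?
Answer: √(-3517 + I*√11)/49 ≈ 0.00057067 + 1.2103*I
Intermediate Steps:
w(u) = √(-57 + u)
O = √(-3517 + I*√11) (O = √(-3517 + √(-57 + 46)) = √(-3517 + √(-11)) = √(-3517 + I*√11) ≈ 0.028 + 59.304*I)
O/Y(y) = √(-3517 + I*√11)/49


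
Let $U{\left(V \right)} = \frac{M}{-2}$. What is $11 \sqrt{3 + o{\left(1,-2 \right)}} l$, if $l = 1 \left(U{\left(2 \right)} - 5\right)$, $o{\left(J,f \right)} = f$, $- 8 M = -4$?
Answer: $- \frac{231}{4} \approx -57.75$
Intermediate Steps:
$M = \frac{1}{2}$ ($M = \left(- \frac{1}{8}\right) \left(-4\right) = \frac{1}{2} \approx 0.5$)
$U{\left(V \right)} = - \frac{1}{4}$ ($U{\left(V \right)} = \frac{1}{2 \left(-2\right)} = \frac{1}{2} \left(- \frac{1}{2}\right) = - \frac{1}{4}$)
$l = - \frac{21}{4}$ ($l = 1 \left(- \frac{1}{4} - 5\right) = 1 \left(- \frac{21}{4}\right) = - \frac{21}{4} \approx -5.25$)
$11 \sqrt{3 + o{\left(1,-2 \right)}} l = 11 \sqrt{3 - 2} \left(- \frac{21}{4}\right) = 11 \sqrt{1} \left(- \frac{21}{4}\right) = 11 \cdot 1 \left(- \frac{21}{4}\right) = 11 \left(- \frac{21}{4}\right) = - \frac{231}{4}$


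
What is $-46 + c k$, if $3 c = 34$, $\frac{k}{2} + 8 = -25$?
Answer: $-794$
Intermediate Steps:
$k = -66$ ($k = -16 + 2 \left(-25\right) = -16 - 50 = -66$)
$c = \frac{34}{3}$ ($c = \frac{1}{3} \cdot 34 = \frac{34}{3} \approx 11.333$)
$-46 + c k = -46 + \frac{34}{3} \left(-66\right) = -46 - 748 = -794$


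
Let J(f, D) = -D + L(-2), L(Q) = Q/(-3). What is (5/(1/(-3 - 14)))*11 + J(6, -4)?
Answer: -2791/3 ≈ -930.33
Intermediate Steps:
L(Q) = -Q/3 (L(Q) = Q*(-⅓) = -Q/3)
J(f, D) = ⅔ - D (J(f, D) = -D - ⅓*(-2) = -D + ⅔ = ⅔ - D)
(5/(1/(-3 - 14)))*11 + J(6, -4) = (5/(1/(-3 - 14)))*11 + (⅔ - 1*(-4)) = (5/(1/(-17)))*11 + (⅔ + 4) = (5/(-1/17))*11 + 14/3 = (5*(-17))*11 + 14/3 = -85*11 + 14/3 = -935 + 14/3 = -2791/3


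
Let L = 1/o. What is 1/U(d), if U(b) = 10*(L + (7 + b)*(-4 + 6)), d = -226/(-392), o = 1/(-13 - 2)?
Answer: 49/75 ≈ 0.65333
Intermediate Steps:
o = -1/15 (o = 1/(-15) = -1/15 ≈ -0.066667)
d = 113/196 (d = -226*(-1/392) = 113/196 ≈ 0.57653)
L = -15 (L = 1/(-1/15) = -15)
U(b) = -10 + 20*b (U(b) = 10*(-15 + (7 + b)*(-4 + 6)) = 10*(-15 + (7 + b)*2) = 10*(-15 + (14 + 2*b)) = 10*(-1 + 2*b) = -10 + 20*b)
1/U(d) = 1/(-10 + 20*(113/196)) = 1/(-10 + 565/49) = 1/(75/49) = 49/75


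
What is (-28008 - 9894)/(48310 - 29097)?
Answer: -37902/19213 ≈ -1.9727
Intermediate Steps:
(-28008 - 9894)/(48310 - 29097) = -37902/19213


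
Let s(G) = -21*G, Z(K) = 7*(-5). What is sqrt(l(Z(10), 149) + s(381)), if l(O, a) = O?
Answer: 14*I*sqrt(41) ≈ 89.644*I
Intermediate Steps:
Z(K) = -35
sqrt(l(Z(10), 149) + s(381)) = sqrt(-35 - 21*381) = sqrt(-35 - 8001) = sqrt(-8036) = 14*I*sqrt(41)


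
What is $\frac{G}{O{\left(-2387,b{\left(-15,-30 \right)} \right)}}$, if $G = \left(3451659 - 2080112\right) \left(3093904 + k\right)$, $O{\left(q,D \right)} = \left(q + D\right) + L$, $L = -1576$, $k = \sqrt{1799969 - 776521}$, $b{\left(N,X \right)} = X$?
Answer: $- \frac{385766795408}{363} - \frac{2743094 \sqrt{255862}}{3993} \approx -1.0631 \cdot 10^{9}$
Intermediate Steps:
$k = 2 \sqrt{255862}$ ($k = \sqrt{1023448} = 2 \sqrt{255862} \approx 1011.7$)
$O{\left(q,D \right)} = -1576 + D + q$ ($O{\left(q,D \right)} = \left(q + D\right) - 1576 = \left(D + q\right) - 1576 = -1576 + D + q$)
$G = 4243434749488 + 2743094 \sqrt{255862}$ ($G = \left(3451659 - 2080112\right) \left(3093904 + 2 \sqrt{255862}\right) = 1371547 \left(3093904 + 2 \sqrt{255862}\right) = 4243434749488 + 2743094 \sqrt{255862} \approx 4.2448 \cdot 10^{12}$)
$\frac{G}{O{\left(-2387,b{\left(-15,-30 \right)} \right)}} = \frac{4243434749488 + 2743094 \sqrt{255862}}{-1576 - 30 - 2387} = \frac{4243434749488 + 2743094 \sqrt{255862}}{-3993} = \left(4243434749488 + 2743094 \sqrt{255862}\right) \left(- \frac{1}{3993}\right) = - \frac{385766795408}{363} - \frac{2743094 \sqrt{255862}}{3993}$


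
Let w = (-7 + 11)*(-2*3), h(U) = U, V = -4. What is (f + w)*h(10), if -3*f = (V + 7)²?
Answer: -270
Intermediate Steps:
f = -3 (f = -(-4 + 7)²/3 = -⅓*3² = -⅓*9 = -3)
w = -24 (w = 4*(-6) = -24)
(f + w)*h(10) = (-3 - 24)*10 = -27*10 = -270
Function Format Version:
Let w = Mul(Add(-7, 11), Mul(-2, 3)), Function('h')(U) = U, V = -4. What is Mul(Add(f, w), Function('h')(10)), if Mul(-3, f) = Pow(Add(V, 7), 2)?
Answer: -270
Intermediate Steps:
f = -3 (f = Mul(Rational(-1, 3), Pow(Add(-4, 7), 2)) = Mul(Rational(-1, 3), Pow(3, 2)) = Mul(Rational(-1, 3), 9) = -3)
w = -24 (w = Mul(4, -6) = -24)
Mul(Add(f, w), Function('h')(10)) = Mul(Add(-3, -24), 10) = Mul(-27, 10) = -270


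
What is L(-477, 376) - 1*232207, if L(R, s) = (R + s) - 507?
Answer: -232815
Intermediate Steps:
L(R, s) = -507 + R + s
L(-477, 376) - 1*232207 = (-507 - 477 + 376) - 1*232207 = -608 - 232207 = -232815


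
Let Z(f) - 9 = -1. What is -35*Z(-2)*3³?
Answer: -7560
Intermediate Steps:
Z(f) = 8 (Z(f) = 9 - 1 = 8)
-35*Z(-2)*3³ = -35*8*3³ = -280*27 = -7560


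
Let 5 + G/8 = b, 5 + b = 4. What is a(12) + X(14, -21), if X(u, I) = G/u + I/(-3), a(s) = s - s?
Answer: 25/7 ≈ 3.5714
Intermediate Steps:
b = -1 (b = -5 + 4 = -1)
G = -48 (G = -40 + 8*(-1) = -40 - 8 = -48)
a(s) = 0
X(u, I) = -48/u - I/3 (X(u, I) = -48/u + I/(-3) = -48/u + I*(-⅓) = -48/u - I/3)
a(12) + X(14, -21) = 0 + (-48/14 - ⅓*(-21)) = 0 + (-48*1/14 + 7) = 0 + (-24/7 + 7) = 0 + 25/7 = 25/7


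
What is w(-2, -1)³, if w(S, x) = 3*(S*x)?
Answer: 216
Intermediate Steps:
w(S, x) = 3*S*x
w(-2, -1)³ = (3*(-2)*(-1))³ = 6³ = 216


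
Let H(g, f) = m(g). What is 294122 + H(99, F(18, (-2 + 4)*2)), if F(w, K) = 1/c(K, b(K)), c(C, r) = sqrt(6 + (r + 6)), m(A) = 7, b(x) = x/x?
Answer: 294129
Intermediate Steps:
b(x) = 1
c(C, r) = sqrt(12 + r) (c(C, r) = sqrt(6 + (6 + r)) = sqrt(12 + r))
F(w, K) = sqrt(13)/13 (F(w, K) = 1/(sqrt(12 + 1)) = 1/(sqrt(13)) = sqrt(13)/13)
H(g, f) = 7
294122 + H(99, F(18, (-2 + 4)*2)) = 294122 + 7 = 294129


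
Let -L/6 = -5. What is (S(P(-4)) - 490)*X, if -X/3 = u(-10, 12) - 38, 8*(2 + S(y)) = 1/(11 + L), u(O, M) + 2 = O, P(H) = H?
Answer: -12103125/164 ≈ -73800.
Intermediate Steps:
L = 30 (L = -6*(-5) = 30)
u(O, M) = -2 + O
S(y) = -655/328 (S(y) = -2 + 1/(8*(11 + 30)) = -2 + (⅛)/41 = -2 + (⅛)*(1/41) = -2 + 1/328 = -655/328)
X = 150 (X = -3*((-2 - 10) - 38) = -3*(-12 - 38) = -3*(-50) = 150)
(S(P(-4)) - 490)*X = (-655/328 - 490)*150 = -161375/328*150 = -12103125/164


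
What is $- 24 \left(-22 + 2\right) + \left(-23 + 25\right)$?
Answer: $482$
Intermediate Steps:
$- 24 \left(-22 + 2\right) + \left(-23 + 25\right) = \left(-24\right) \left(-20\right) + 2 = 480 + 2 = 482$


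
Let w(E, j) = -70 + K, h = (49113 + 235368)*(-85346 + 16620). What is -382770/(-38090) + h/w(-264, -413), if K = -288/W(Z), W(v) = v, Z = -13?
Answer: 484059417302898/1184599 ≈ 4.0863e+8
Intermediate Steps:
K = 288/13 (K = -288/(-13) = -288*(-1/13) = 288/13 ≈ 22.154)
h = -19551241206 (h = 284481*(-68726) = -19551241206)
w(E, j) = -622/13 (w(E, j) = -70 + 288/13 = -622/13)
-382770/(-38090) + h/w(-264, -413) = -382770/(-38090) - 19551241206/(-622/13) = -382770*(-1/38090) - 19551241206*(-13/622) = 38277/3809 + 127083067839/311 = 484059417302898/1184599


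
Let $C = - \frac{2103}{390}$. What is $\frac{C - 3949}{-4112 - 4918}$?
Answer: $\frac{171357}{391300} \approx 0.43792$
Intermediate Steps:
$C = - \frac{701}{130}$ ($C = \left(-2103\right) \frac{1}{390} = - \frac{701}{130} \approx -5.3923$)
$\frac{C - 3949}{-4112 - 4918} = \frac{- \frac{701}{130} - 3949}{-4112 - 4918} = - \frac{514071}{130 \left(-9030\right)} = \left(- \frac{514071}{130}\right) \left(- \frac{1}{9030}\right) = \frac{171357}{391300}$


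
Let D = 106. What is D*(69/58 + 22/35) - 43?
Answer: 151978/1015 ≈ 149.73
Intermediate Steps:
D*(69/58 + 22/35) - 43 = 106*(69/58 + 22/35) - 43 = 106*(3691/2030) - 43 = 195623/1015 - 43 = 151978/1015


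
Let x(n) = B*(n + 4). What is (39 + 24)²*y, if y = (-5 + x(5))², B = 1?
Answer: 63504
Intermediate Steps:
x(n) = 4 + n (x(n) = 1*(n + 4) = 1*(4 + n) = 4 + n)
y = 16 (y = (-5 + (4 + 5))² = (-5 + 9)² = 4² = 16)
(39 + 24)²*y = (39 + 24)²*16 = 63²*16 = 3969*16 = 63504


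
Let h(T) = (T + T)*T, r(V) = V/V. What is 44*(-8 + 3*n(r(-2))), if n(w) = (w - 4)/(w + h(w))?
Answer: -484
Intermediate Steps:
r(V) = 1
h(T) = 2*T**2 (h(T) = (2*T)*T = 2*T**2)
n(w) = (-4 + w)/(w + 2*w**2) (n(w) = (w - 4)/(w + 2*w**2) = (-4 + w)/(w + 2*w**2))
44*(-8 + 3*n(r(-2))) = 44*(-8 + 3*((-4 + 1)/(1*(1 + 2*1)))) = 44*(-8 + 3*(1*(-3)/(1 + 2))) = 44*(-8 + 3*(1*(-3)/3)) = 44*(-8 + 3*(1*(1/3)*(-3))) = 44*(-8 + 3*(-1)) = 44*(-8 - 3) = 44*(-11) = -484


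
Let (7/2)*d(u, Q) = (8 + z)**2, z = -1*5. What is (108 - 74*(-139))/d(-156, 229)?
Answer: 36379/9 ≈ 4042.1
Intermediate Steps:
z = -5
d(u, Q) = 18/7 (d(u, Q) = 2*(8 - 5)**2/7 = (2/7)*3**2 = (2/7)*9 = 18/7)
(108 - 74*(-139))/d(-156, 229) = (108 - 74*(-139))/(18/7) = (108 + 10286)*(7/18) = 10394*(7/18) = 36379/9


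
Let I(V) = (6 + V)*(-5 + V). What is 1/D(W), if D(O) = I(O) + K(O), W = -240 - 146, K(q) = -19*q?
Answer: 1/155914 ≈ 6.4138e-6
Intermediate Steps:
I(V) = (-5 + V)*(6 + V)
W = -386
D(O) = -30 + O² - 18*O (D(O) = (-30 + O + O²) - 19*O = -30 + O² - 18*O)
1/D(W) = 1/(-30 + (-386)² - 18*(-386)) = 1/(-30 + 148996 + 6948) = 1/155914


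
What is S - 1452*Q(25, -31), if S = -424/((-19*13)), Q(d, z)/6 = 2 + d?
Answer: -58099904/247 ≈ -2.3522e+5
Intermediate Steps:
Q(d, z) = 12 + 6*d (Q(d, z) = 6*(2 + d) = 12 + 6*d)
S = 424/247 (S = -424/(-247) = -424*(-1/247) = 424/247 ≈ 1.7166)
S - 1452*Q(25, -31) = 424/247 - 1452*(12 + 6*25) = 424/247 - 1452*(12 + 150) = 424/247 - 1452*162 = 424/247 - 235224 = -58099904/247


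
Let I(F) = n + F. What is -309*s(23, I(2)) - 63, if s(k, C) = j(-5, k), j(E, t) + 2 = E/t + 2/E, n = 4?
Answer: 85764/115 ≈ 745.77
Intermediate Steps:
I(F) = 4 + F
j(E, t) = -2 + 2/E + E/t (j(E, t) = -2 + (E/t + 2/E) = -2 + (2/E + E/t) = -2 + 2/E + E/t)
s(k, C) = -12/5 - 5/k (s(k, C) = -2 + 2/(-5) - 5/k = -2 + 2*(-⅕) - 5/k = -2 - ⅖ - 5/k = -12/5 - 5/k)
-309*s(23, I(2)) - 63 = -309*(-12/5 - 5/23) - 63 = -309*(-301/115) - 63 = 93009/115 - 63 = 85764/115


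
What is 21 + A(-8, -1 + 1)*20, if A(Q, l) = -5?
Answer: -79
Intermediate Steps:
21 + A(-8, -1 + 1)*20 = 21 - 5*20 = 21 - 100 = -79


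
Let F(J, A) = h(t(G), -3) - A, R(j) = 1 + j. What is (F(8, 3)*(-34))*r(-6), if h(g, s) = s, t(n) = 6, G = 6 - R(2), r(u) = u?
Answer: -1224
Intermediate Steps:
G = 3 (G = 6 - (1 + 2) = 6 - 1*3 = 6 - 3 = 3)
F(J, A) = -3 - A
(F(8, 3)*(-34))*r(-6) = ((-3 - 1*3)*(-34))*(-6) = ((-3 - 3)*(-34))*(-6) = -6*(-34)*(-6) = 204*(-6) = -1224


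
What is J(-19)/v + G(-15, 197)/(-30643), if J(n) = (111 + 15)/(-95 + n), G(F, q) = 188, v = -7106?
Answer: -24739129/4137234002 ≈ -0.0059796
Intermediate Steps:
J(n) = 126/(-95 + n)
J(-19)/v + G(-15, 197)/(-30643) = (126/(-95 - 19))/(-7106) + 188/(-30643) = (126/(-114))*(-1/7106) + 188*(-1/30643) = (126*(-1/114))*(-1/7106) - 188/30643 = -21/19*(-1/7106) - 188/30643 = 21/135014 - 188/30643 = -24739129/4137234002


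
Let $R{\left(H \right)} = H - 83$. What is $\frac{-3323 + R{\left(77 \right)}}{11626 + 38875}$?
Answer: $- \frac{3329}{50501} \approx -0.06592$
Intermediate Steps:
$R{\left(H \right)} = -83 + H$ ($R{\left(H \right)} = H - 83 = -83 + H$)
$\frac{-3323 + R{\left(77 \right)}}{11626 + 38875} = \frac{-3323 + \left(-83 + 77\right)}{11626 + 38875} = \frac{-3323 - 6}{50501} = \left(-3329\right) \frac{1}{50501} = - \frac{3329}{50501}$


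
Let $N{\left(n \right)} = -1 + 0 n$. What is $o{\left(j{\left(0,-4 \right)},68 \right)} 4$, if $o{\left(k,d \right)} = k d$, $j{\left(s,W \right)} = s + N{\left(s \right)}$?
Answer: $-272$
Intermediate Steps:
$N{\left(n \right)} = -1$ ($N{\left(n \right)} = -1 + 0 = -1$)
$j{\left(s,W \right)} = -1 + s$ ($j{\left(s,W \right)} = s - 1 = -1 + s$)
$o{\left(k,d \right)} = d k$
$o{\left(j{\left(0,-4 \right)},68 \right)} 4 = 68 \left(-1 + 0\right) 4 = 68 \left(-1\right) 4 = \left(-68\right) 4 = -272$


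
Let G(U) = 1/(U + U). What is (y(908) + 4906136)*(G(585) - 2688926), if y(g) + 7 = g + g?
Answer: -3088121613612791/234 ≈ -1.3197e+13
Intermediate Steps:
G(U) = 1/(2*U)
y(g) = -7 + 2*g (y(g) = -7 + (g + g) = -7 + 2*g)
(y(908) + 4906136)*(G(585) - 2688926) = ((-7 + 2*908) + 4906136)*((1/2)/585 - 2688926) = ((-7 + 1816) + 4906136)*((1/2)*(1/585) - 2688926) = (1809 + 4906136)*(1/1170 - 2688926) = 4907945*(-3146043419/1170) = -3088121613612791/234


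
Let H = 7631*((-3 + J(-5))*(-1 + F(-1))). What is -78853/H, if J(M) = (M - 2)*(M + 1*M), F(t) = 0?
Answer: 78853/511277 ≈ 0.15423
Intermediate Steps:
J(M) = 2*M*(-2 + M) (J(M) = (-2 + M)*(M + M) = (-2 + M)*(2*M) = 2*M*(-2 + M))
H = -511277 (H = 7631*((-3 + 2*(-5)*(-2 - 5))*(-1 + 0)) = 7631*((-3 + 2*(-5)*(-7))*(-1)) = 7631*((-3 + 70)*(-1)) = 7631*(67*(-1)) = 7631*(-67) = -511277)
-78853/H = -78853/(-511277) = -78853*(-1/511277) = 78853/511277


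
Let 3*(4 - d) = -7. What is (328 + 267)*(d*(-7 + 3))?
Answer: -45220/3 ≈ -15073.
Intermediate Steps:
d = 19/3 (d = 4 - 1/3*(-7) = 4 + 7/3 = 19/3 ≈ 6.3333)
(328 + 267)*(d*(-7 + 3)) = (328 + 267)*(19*(-7 + 3)/3) = 595*((19/3)*(-4)) = 595*(-76/3) = -45220/3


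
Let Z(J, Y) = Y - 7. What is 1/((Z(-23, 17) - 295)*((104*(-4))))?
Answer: 1/118560 ≈ 8.4346e-6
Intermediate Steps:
Z(J, Y) = -7 + Y
1/((Z(-23, 17) - 295)*((104*(-4)))) = 1/(((-7 + 17) - 295)*((104*(-4)))) = 1/((10 - 295)*(-416)) = -1/416/(-285) = -1/285*(-1/416) = 1/118560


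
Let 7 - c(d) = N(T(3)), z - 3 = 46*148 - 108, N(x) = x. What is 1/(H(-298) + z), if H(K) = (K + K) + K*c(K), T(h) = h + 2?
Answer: 1/5511 ≈ 0.00018146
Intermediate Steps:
T(h) = 2 + h
z = 6703 (z = 3 + (46*148 - 108) = 3 + (6808 - 108) = 3 + 6700 = 6703)
c(d) = 2 (c(d) = 7 - (2 + 3) = 7 - 1*5 = 7 - 5 = 2)
H(K) = 4*K (H(K) = (K + K) + K*2 = 2*K + 2*K = 4*K)
1/(H(-298) + z) = 1/(4*(-298) + 6703) = 1/(-1192 + 6703) = 1/5511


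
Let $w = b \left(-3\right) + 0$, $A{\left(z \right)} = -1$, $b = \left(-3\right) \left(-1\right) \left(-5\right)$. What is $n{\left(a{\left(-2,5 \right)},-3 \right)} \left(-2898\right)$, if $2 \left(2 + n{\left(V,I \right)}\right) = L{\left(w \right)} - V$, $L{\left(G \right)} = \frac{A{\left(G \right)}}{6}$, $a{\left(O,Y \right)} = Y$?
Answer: $\frac{26565}{2} \approx 13283.0$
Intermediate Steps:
$b = -15$ ($b = 3 \left(-5\right) = -15$)
$w = 45$ ($w = \left(-15\right) \left(-3\right) + 0 = 45 + 0 = 45$)
$L{\left(G \right)} = - \frac{1}{6}$
$n{\left(V,I \right)} = - \frac{25}{12} - \frac{V}{2}$ ($n{\left(V,I \right)} = -2 + \frac{- \frac{1}{6} - V}{2} = -2 - \left(\frac{1}{12} + \frac{V}{2}\right) = - \frac{25}{12} - \frac{V}{2}$)
$n{\left(a{\left(-2,5 \right)},-3 \right)} \left(-2898\right) = \left(- \frac{25}{12} - \frac{5}{2}\right) \left(-2898\right) = \left(- \frac{55}{12}\right) \left(-2898\right) = \frac{26565}{2}$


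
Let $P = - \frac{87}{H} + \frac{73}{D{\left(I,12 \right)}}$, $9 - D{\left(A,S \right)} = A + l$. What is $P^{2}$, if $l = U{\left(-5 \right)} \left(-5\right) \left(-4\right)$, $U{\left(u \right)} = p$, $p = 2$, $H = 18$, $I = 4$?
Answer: $\frac{2111209}{44100} \approx 47.873$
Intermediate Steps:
$U{\left(u \right)} = 2$
$l = 40$ ($l = 2 \left(-5\right) \left(-4\right) = \left(-10\right) \left(-4\right) = 40$)
$D{\left(A,S \right)} = -31 - A$ ($D{\left(A,S \right)} = 9 - \left(A + 40\right) = 9 - \left(40 + A\right) = -31 - A$)
$P = - \frac{1453}{210}$ ($P = - \frac{87}{18} + \frac{73}{-31 - 4} = \left(-87\right) \frac{1}{18} + \frac{73}{-31 - 4} = - \frac{29}{6} + \frac{73}{-35} = - \frac{29}{6} + 73 \left(- \frac{1}{35}\right) = - \frac{29}{6} - \frac{73}{35} = - \frac{1453}{210} \approx -6.919$)
$P^{2} = \left(- \frac{1453}{210}\right)^{2} = \frac{2111209}{44100}$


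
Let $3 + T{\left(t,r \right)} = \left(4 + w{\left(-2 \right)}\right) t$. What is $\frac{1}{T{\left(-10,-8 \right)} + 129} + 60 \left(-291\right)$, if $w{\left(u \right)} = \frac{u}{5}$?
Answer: $- \frac{1571399}{90} \approx -17460.0$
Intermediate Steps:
$w{\left(u \right)} = \frac{u}{5}$ ($w{\left(u \right)} = u \frac{1}{5} = \frac{u}{5}$)
$T{\left(t,r \right)} = -3 + \frac{18 t}{5}$ ($T{\left(t,r \right)} = -3 + \left(4 + \frac{1}{5} \left(-2\right)\right) t = -3 + \left(4 - \frac{2}{5}\right) t = -3 + \frac{18 t}{5}$)
$\frac{1}{T{\left(-10,-8 \right)} + 129} + 60 \left(-291\right) = \frac{1}{\left(-3 + \frac{18}{5} \left(-10\right)\right) + 129} + 60 \left(-291\right) = \frac{1}{\left(-3 - 36\right) + 129} - 17460 = \frac{1}{-39 + 129} - 17460 = \frac{1}{90} - 17460 = - \frac{1571399}{90}$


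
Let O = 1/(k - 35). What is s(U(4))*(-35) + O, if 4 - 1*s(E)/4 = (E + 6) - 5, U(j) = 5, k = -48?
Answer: 23239/83 ≈ 279.99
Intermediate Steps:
O = -1/83 (O = 1/(-48 - 35) = 1/(-83) = -1/83 ≈ -0.012048)
s(E) = 12 - 4*E (s(E) = 16 - 4*((E + 6) - 5) = 16 - 4*((6 + E) - 5) = 16 - 4*(1 + E) = 16 + (-4 - 4*E) = 12 - 4*E)
s(U(4))*(-35) + O = (12 - 4*5)*(-35) - 1/83 = (12 - 20)*(-35) - 1/83 = -8*(-35) - 1/83 = 280 - 1/83 = 23239/83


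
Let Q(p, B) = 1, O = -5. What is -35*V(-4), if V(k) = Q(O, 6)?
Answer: -35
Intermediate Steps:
V(k) = 1
-35*V(-4) = -35*1 = -35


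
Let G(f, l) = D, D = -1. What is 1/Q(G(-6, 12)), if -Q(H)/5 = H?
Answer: ⅕ ≈ 0.20000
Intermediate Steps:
G(f, l) = -1
Q(H) = -5*H
1/Q(G(-6, 12)) = 1/(-5*(-1)) = 1/5 = ⅕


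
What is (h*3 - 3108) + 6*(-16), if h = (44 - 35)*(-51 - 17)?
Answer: -5040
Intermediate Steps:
h = -612 (h = 9*(-68) = -612)
(h*3 - 3108) + 6*(-16) = (-612*3 - 3108) + 6*(-16) = (-1836 - 3108) - 96 = -4944 - 96 = -5040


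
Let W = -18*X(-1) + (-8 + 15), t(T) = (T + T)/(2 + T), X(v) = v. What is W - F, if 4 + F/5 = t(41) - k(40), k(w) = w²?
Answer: 345525/43 ≈ 8035.5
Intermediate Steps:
t(T) = 2*T/(2 + T) (t(T) = (2*T)/(2 + T) = 2*T/(2 + T))
F = -344450/43 (F = -20 + 5*(2*41/(2 + 41) - 1*40²) = -20 + 5*(2*41/43 - 1*1600) = -20 + 5*(2*41*(1/43) - 1600) = -20 + 5*(82/43 - 1600) = -20 + 5*(-68718/43) = -20 - 343590/43 = -344450/43 ≈ -8010.5)
W = 25 (W = -18*(-1) + (-8 + 15) = 18 + 7 = 25)
W - F = 25 - 1*(-344450/43) = 25 + 344450/43 = 345525/43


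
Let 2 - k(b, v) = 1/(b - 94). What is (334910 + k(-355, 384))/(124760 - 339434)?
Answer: -50125163/32129542 ≈ -1.5601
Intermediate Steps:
k(b, v) = 2 - 1/(-94 + b) (k(b, v) = 2 - 1/(b - 94) = 2 - 1/(-94 + b))
(334910 + k(-355, 384))/(124760 - 339434) = (334910 + (-189 + 2*(-355))/(-94 - 355))/(124760 - 339434) = (334910 + (-189 - 710)/(-449))/(-214674) = (334910 - 1/449*(-899))*(-1/214674) = (334910 + 899/449)*(-1/214674) = (150375489/449)*(-1/214674) = -50125163/32129542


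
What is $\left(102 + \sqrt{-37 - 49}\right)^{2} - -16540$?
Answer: $26858 + 204 i \sqrt{86} \approx 26858.0 + 1891.8 i$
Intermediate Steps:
$\left(102 + \sqrt{-37 - 49}\right)^{2} - -16540 = \left(102 + \sqrt{-86}\right)^{2} + 16540 = \left(102 + i \sqrt{86}\right)^{2} + 16540 = 16540 + \left(102 + i \sqrt{86}\right)^{2}$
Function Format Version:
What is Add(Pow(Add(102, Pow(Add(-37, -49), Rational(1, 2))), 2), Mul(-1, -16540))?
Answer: Add(26858, Mul(204, I, Pow(86, Rational(1, 2)))) ≈ Add(26858., Mul(1891.8, I))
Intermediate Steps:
Add(Pow(Add(102, Pow(Add(-37, -49), Rational(1, 2))), 2), Mul(-1, -16540)) = Add(Pow(Add(102, Pow(-86, Rational(1, 2))), 2), 16540) = Add(Pow(Add(102, Mul(I, Pow(86, Rational(1, 2)))), 2), 16540) = Add(16540, Pow(Add(102, Mul(I, Pow(86, Rational(1, 2)))), 2))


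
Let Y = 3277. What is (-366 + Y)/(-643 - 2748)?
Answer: -2911/3391 ≈ -0.85845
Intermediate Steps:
(-366 + Y)/(-643 - 2748) = (-366 + 3277)/(-643 - 2748) = 2911/(-3391) = 2911*(-1/3391) = -2911/3391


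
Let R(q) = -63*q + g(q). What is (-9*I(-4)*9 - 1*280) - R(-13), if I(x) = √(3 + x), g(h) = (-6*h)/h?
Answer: -1093 - 81*I ≈ -1093.0 - 81.0*I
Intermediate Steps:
g(h) = -6
R(q) = -6 - 63*q (R(q) = -63*q - 6 = -6 - 63*q)
(-9*I(-4)*9 - 1*280) - R(-13) = (-9*√(3 - 4)*9 - 1*280) - (-6 - 63*(-13)) = (-9*I*9 - 280) - (-6 + 819) = (-9*I*9 - 280) - 1*813 = (-81*I - 280) - 813 = (-280 - 81*I) - 813 = -1093 - 81*I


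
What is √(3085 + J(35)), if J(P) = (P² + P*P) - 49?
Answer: √5486 ≈ 74.068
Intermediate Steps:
J(P) = -49 + 2*P² (J(P) = (P² + P²) - 49 = 2*P² - 49 = -49 + 2*P²)
√(3085 + J(35)) = √(3085 + (-49 + 2*35²)) = √(3085 + (-49 + 2*1225)) = √(3085 + (-49 + 2450)) = √(3085 + 2401) = √5486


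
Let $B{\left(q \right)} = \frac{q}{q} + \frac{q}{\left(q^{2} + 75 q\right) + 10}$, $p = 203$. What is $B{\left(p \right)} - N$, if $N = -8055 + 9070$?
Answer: $- \frac{57234013}{56444} \approx -1014.0$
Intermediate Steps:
$N = 1015$
$B{\left(q \right)} = 1 + \frac{q}{10 + q^{2} + 75 q}$
$B{\left(p \right)} - N = \frac{10 + 203^{2} + 76 \cdot 203}{10 + 203^{2} + 75 \cdot 203} - 1015 = \frac{10 + 41209 + 15428}{10 + 41209 + 15225} - 1015 = \frac{1}{56444} \cdot 56647 - 1015 = \frac{56647}{56444} - 1015 = - \frac{57234013}{56444}$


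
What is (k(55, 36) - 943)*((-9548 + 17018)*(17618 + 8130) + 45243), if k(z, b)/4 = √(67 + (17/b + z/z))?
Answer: -181416983229 + 128255202*√2465 ≈ -1.7505e+11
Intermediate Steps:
k(z, b) = 4*√(68 + 17/b) (k(z, b) = 4*√(67 + (17/b + z/z)) = 4*√(67 + (17/b + 1)) = 4*√(67 + (1 + 17/b)) = 4*√(68 + 17/b))
(k(55, 36) - 943)*((-9548 + 17018)*(17618 + 8130) + 45243) = (4*√(68 + 17/36) - 943)*((-9548 + 17018)*(17618 + 8130) + 45243) = (4*√(68 + 17*(1/36)) - 943)*(7470*25748 + 45243) = (4*√(68 + 17/36) - 943)*(192337560 + 45243) = (4*√(2465/36) - 943)*192382803 = (4*(√2465/6) - 943)*192382803 = (2*√2465/3 - 943)*192382803 = (-943 + 2*√2465/3)*192382803 = -181416983229 + 128255202*√2465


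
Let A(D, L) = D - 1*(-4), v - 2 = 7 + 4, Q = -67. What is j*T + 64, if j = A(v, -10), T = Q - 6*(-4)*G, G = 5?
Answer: 965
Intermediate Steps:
v = 13 (v = 2 + (7 + 4) = 2 + 11 = 13)
T = 53 (T = -67 - 6*(-4)*5 = -67 - (-24)*5 = -67 - 1*(-120) = -67 + 120 = 53)
A(D, L) = 4 + D (A(D, L) = D + 4 = 4 + D)
j = 17 (j = 4 + 13 = 17)
j*T + 64 = 17*53 + 64 = 901 + 64 = 965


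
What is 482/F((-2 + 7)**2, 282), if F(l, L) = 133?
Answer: 482/133 ≈ 3.6241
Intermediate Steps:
482/F((-2 + 7)**2, 282) = 482/133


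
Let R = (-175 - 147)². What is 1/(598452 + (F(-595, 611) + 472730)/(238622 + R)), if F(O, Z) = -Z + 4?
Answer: 342306/204854182435 ≈ 1.6710e-6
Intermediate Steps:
F(O, Z) = 4 - Z
R = 103684 (R = (-322)² = 103684)
1/(598452 + (F(-595, 611) + 472730)/(238622 + R)) = 1/(598452 + ((4 - 1*611) + 472730)/(238622 + 103684)) = 1/(598452 + ((4 - 611) + 472730)/342306) = 1/(598452 + (-607 + 472730)*(1/342306)) = 1/(598452 + 472123*(1/342306)) = 1/(598452 + 472123/342306) = 1/(204854182435/342306) = 342306/204854182435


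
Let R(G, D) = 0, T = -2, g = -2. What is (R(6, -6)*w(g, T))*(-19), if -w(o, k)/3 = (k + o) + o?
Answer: 0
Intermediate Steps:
w(o, k) = -6*o - 3*k (w(o, k) = -3*((k + o) + o) = -3*(k + 2*o) = -6*o - 3*k)
(R(6, -6)*w(g, T))*(-19) = (0*(-6*(-2) - 3*(-2)))*(-19) = (0*(12 + 6))*(-19) = (0*18)*(-19) = 0*(-19) = 0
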